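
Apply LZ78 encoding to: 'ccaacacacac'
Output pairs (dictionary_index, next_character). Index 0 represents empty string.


LZ78 encoding steps:
Dictionary: {0: ''}
Step 1: w='' (idx 0), next='c' -> output (0, 'c'), add 'c' as idx 1
Step 2: w='c' (idx 1), next='a' -> output (1, 'a'), add 'ca' as idx 2
Step 3: w='' (idx 0), next='a' -> output (0, 'a'), add 'a' as idx 3
Step 4: w='ca' (idx 2), next='c' -> output (2, 'c'), add 'cac' as idx 4
Step 5: w='a' (idx 3), next='c' -> output (3, 'c'), add 'ac' as idx 5
Step 6: w='ac' (idx 5), end of input -> output (5, '')


Encoded: [(0, 'c'), (1, 'a'), (0, 'a'), (2, 'c'), (3, 'c'), (5, '')]


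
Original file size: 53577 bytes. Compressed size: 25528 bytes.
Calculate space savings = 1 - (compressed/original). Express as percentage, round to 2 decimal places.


ratio = compressed/original = 25528/53577 = 0.476473
savings = 1 - ratio = 1 - 0.476473 = 0.523527
as a percentage: 0.523527 * 100 = 52.35%

Space savings = 1 - 25528/53577 = 52.35%


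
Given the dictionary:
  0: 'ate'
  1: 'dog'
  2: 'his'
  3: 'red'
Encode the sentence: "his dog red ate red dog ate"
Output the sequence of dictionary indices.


Look up each word in the dictionary:
  'his' -> 2
  'dog' -> 1
  'red' -> 3
  'ate' -> 0
  'red' -> 3
  'dog' -> 1
  'ate' -> 0

Encoded: [2, 1, 3, 0, 3, 1, 0]


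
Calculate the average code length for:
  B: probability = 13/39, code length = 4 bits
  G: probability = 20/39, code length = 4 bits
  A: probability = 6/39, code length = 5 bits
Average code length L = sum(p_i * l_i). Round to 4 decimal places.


Weighted contributions p_i * l_i:
  B: (13/39) * 4 = 52/39
  G: (20/39) * 4 = 80/39
  A: (6/39) * 5 = 30/39
Sum = (52 + 80 + 30)/39 = 162/39

L = 162/39 = 4.1538 bits/symbol


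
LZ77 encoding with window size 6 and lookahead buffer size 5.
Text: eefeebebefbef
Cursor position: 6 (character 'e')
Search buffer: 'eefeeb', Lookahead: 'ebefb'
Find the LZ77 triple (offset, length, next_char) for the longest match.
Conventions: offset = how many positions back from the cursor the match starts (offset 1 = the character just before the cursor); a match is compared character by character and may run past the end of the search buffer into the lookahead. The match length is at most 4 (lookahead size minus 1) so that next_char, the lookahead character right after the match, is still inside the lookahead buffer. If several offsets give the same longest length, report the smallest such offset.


Try each offset into the search buffer:
  offset=1 (pos 5, char 'b'): match length 0
  offset=2 (pos 4, char 'e'): match length 3
  offset=3 (pos 3, char 'e'): match length 1
  offset=4 (pos 2, char 'f'): match length 0
  offset=5 (pos 1, char 'e'): match length 1
  offset=6 (pos 0, char 'e'): match length 1
Longest match has length 3 at offset 2.
next_char = character at position 6 + 3 = 9 -> 'f'

Best match: offset=2, length=3 (matching 'ebe' starting at position 4)
LZ77 triple: (2, 3, 'f')


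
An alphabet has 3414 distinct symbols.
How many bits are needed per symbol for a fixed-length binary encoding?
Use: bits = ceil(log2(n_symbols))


log2(3414) = 11.7372
Bracket: 2^11 = 2048 < 3414 <= 2^12 = 4096
So ceil(log2(3414)) = 12

bits = ceil(log2(3414)) = ceil(11.7372) = 12 bits


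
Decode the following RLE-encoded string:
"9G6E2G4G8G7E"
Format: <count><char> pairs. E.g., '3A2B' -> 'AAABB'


Expanding each <count><char> pair:
  9G -> 'GGGGGGGGG'
  6E -> 'EEEEEE'
  2G -> 'GG'
  4G -> 'GGGG'
  8G -> 'GGGGGGGG'
  7E -> 'EEEEEEE'

Decoded = GGGGGGGGGEEEEEEGGGGGGGGGGGGGGEEEEEEE


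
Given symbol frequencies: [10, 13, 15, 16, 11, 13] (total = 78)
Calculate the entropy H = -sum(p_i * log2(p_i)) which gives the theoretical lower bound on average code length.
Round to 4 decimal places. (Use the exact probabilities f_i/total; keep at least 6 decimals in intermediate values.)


Per-symbol terms -p_i * log2(p_i) with p_i = f_i/78:
  p = 10/78 = 0.128205: log2(p) = -2.963474, -p*log2(p) = 0.379933
  p = 13/78 = 0.166667: log2(p) = -2.584963, -p*log2(p) = 0.430827
  p = 15/78 = 0.192308: log2(p) = -2.378512, -p*log2(p) = 0.457406
  p = 16/78 = 0.205128: log2(p) = -2.285402, -p*log2(p) = 0.468800
  p = 11/78 = 0.141026: log2(p) = -2.825971, -p*log2(p) = 0.398534
  p = 13/78 = 0.166667: log2(p) = -2.584963, -p*log2(p) = 0.430827
H = 0.379933 + 0.430827 + 0.457406 + 0.468800 + 0.398534 + 0.430827 = 2.566327

H = 2.5663 bits/symbol


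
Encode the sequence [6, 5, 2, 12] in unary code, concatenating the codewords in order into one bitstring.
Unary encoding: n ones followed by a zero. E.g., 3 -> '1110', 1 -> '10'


Encode each number as n ones followed by a terminating 0:
  6 -> 1111110 (7 bits)
  5 -> 111110 (6 bits)
  2 -> 110 (3 bits)
  12 -> 1111111111110 (13 bits)
Total length = 7 + 6 + 3 + 13 = 29 bits.

Unary([6, 5, 2, 12]) = 11111101111101101111111111110 (29 bits)


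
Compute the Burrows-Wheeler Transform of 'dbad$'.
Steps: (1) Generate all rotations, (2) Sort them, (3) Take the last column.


Rotations (sorted):
  0: $dbad -> last char: d
  1: ad$db -> last char: b
  2: bad$d -> last char: d
  3: d$dba -> last char: a
  4: dbad$ -> last char: $


BWT = dbda$


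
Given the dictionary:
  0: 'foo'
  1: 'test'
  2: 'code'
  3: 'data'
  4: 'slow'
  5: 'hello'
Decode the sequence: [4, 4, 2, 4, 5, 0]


Look up each index in the dictionary:
  4 -> 'slow'
  4 -> 'slow'
  2 -> 'code'
  4 -> 'slow'
  5 -> 'hello'
  0 -> 'foo'

Decoded: "slow slow code slow hello foo"


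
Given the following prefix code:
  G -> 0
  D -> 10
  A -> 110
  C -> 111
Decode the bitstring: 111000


Decoding step by step:
Bits 111 -> C
Bits 0 -> G
Bits 0 -> G
Bits 0 -> G


Decoded message: CGGG


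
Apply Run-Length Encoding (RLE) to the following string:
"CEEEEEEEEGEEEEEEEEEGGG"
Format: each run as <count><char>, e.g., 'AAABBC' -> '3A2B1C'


Scanning runs left to right:
  i=0: run of 'C' x 1 -> '1C'
  i=1: run of 'E' x 8 -> '8E'
  i=9: run of 'G' x 1 -> '1G'
  i=10: run of 'E' x 9 -> '9E'
  i=19: run of 'G' x 3 -> '3G'

RLE = 1C8E1G9E3G


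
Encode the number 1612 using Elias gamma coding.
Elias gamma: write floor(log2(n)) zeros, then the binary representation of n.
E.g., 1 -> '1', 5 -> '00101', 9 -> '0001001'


num_bits = floor(log2(1612)) + 1 = 11
leading_zeros = num_bits - 1 = 10
binary(1612) = 11001001100

Elias gamma(1612) = '0000000000' + '11001001100' = 000000000011001001100 (21 bits)


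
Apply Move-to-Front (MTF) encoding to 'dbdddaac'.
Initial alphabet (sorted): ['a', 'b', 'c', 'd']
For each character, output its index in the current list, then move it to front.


MTF encoding:
'd': index 3 in ['a', 'b', 'c', 'd'] -> ['d', 'a', 'b', 'c']
'b': index 2 in ['d', 'a', 'b', 'c'] -> ['b', 'd', 'a', 'c']
'd': index 1 in ['b', 'd', 'a', 'c'] -> ['d', 'b', 'a', 'c']
'd': index 0 in ['d', 'b', 'a', 'c'] -> ['d', 'b', 'a', 'c']
'd': index 0 in ['d', 'b', 'a', 'c'] -> ['d', 'b', 'a', 'c']
'a': index 2 in ['d', 'b', 'a', 'c'] -> ['a', 'd', 'b', 'c']
'a': index 0 in ['a', 'd', 'b', 'c'] -> ['a', 'd', 'b', 'c']
'c': index 3 in ['a', 'd', 'b', 'c'] -> ['c', 'a', 'd', 'b']


Output: [3, 2, 1, 0, 0, 2, 0, 3]


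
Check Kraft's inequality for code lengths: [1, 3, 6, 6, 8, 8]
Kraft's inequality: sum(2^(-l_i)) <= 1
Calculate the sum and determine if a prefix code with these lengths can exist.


Sum = 2^(-1) + 2^(-3) + 2^(-6) + 2^(-6) + 2^(-8) + 2^(-8)
    = 0.5 + 0.125 + 0.015625 + 0.015625 + 0.00390625 + 0.00390625
    = 170/256 = 0.6640625
Since 0.6640625 <= 1, Kraft's inequality IS satisfied.
A prefix code with these lengths CAN exist.

Kraft sum = 0.6640625. Satisfied.


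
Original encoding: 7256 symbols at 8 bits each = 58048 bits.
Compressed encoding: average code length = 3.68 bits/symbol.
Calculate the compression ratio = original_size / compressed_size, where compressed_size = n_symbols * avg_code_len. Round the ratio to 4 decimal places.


original_size = n_symbols * orig_bits = 7256 * 8 = 58048 bits
compressed_size = n_symbols * avg_code_len = 7256 * 3.68 = 26702.08 bits
ratio = original_size / compressed_size = 58048 / 26702.08 = 2.1739

Compression ratio = 2.1739


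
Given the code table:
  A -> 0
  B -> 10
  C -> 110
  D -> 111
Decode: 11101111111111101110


Decoding:
111 -> D
0 -> A
111 -> D
111 -> D
111 -> D
110 -> C
111 -> D
0 -> A


Result: DADDDCDA


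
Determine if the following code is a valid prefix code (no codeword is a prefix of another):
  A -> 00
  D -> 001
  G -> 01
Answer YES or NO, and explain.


Checking each pair (does one codeword prefix another?):
  A='00' vs D='001': prefix -- VIOLATION

NO -- this is NOT a valid prefix code. A (00) is a prefix of D (001).


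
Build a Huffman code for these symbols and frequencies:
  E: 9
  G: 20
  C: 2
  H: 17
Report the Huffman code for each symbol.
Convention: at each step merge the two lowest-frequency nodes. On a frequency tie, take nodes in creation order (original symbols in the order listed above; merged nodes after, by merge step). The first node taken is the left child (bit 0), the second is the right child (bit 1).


Huffman tree construction:
Step 1: Merge C(2) + E(9) = 11
Step 2: Merge (C+E)(11) + H(17) = 28
Step 3: Merge G(20) + ((C+E)+H)(28) = 48
Read each symbol's code off the tree from the root (left child = 0, right child = 1).

Codes:
  E: 101 (length 3)
  G: 0 (length 1)
  C: 100 (length 3)
  H: 11 (length 2)
Average code length: 87/48 = 1.8125 bits/symbol


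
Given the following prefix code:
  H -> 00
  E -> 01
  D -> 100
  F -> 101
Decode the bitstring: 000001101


Decoding step by step:
Bits 00 -> H
Bits 00 -> H
Bits 01 -> E
Bits 101 -> F


Decoded message: HHEF


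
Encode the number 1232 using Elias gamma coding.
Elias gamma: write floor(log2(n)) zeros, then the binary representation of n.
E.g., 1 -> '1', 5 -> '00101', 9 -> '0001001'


num_bits = floor(log2(1232)) + 1 = 11
leading_zeros = num_bits - 1 = 10
binary(1232) = 10011010000

Elias gamma(1232) = '0000000000' + '10011010000' = 000000000010011010000 (21 bits)


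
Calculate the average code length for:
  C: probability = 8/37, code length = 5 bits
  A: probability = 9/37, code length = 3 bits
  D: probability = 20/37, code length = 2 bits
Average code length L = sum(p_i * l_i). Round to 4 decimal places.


Weighted contributions p_i * l_i:
  C: (8/37) * 5 = 40/37
  A: (9/37) * 3 = 27/37
  D: (20/37) * 2 = 40/37
Sum = (40 + 27 + 40)/37 = 107/37

L = 107/37 = 2.8919 bits/symbol


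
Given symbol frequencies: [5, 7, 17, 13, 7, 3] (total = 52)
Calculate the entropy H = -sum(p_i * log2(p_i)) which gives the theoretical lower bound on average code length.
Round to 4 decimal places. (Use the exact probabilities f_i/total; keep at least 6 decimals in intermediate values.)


Per-symbol terms -p_i * log2(p_i) with p_i = f_i/52:
  p = 5/52 = 0.096154: log2(p) = -3.378512, -p*log2(p) = 0.324857
  p = 7/52 = 0.134615: log2(p) = -2.893085, -p*log2(p) = 0.389454
  p = 17/52 = 0.326923: log2(p) = -1.612977, -p*log2(p) = 0.527319
  p = 13/52 = 0.250000: log2(p) = -2.000000, -p*log2(p) = 0.500000
  p = 7/52 = 0.134615: log2(p) = -2.893085, -p*log2(p) = 0.389454
  p = 3/52 = 0.057692: log2(p) = -4.115477, -p*log2(p) = 0.237431
H = 0.324857 + 0.389454 + 0.527319 + 0.500000 + 0.389454 + 0.237431 = 2.368515

H = 2.3685 bits/symbol


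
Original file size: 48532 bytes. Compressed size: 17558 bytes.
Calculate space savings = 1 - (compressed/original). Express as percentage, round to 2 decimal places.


ratio = compressed/original = 17558/48532 = 0.361782
savings = 1 - ratio = 1 - 0.361782 = 0.638218
as a percentage: 0.638218 * 100 = 63.82%

Space savings = 1 - 17558/48532 = 63.82%


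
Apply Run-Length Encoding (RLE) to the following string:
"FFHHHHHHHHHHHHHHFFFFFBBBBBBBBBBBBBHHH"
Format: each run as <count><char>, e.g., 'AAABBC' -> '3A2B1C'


Scanning runs left to right:
  i=0: run of 'F' x 2 -> '2F'
  i=2: run of 'H' x 14 -> '14H'
  i=16: run of 'F' x 5 -> '5F'
  i=21: run of 'B' x 13 -> '13B'
  i=34: run of 'H' x 3 -> '3H'

RLE = 2F14H5F13B3H


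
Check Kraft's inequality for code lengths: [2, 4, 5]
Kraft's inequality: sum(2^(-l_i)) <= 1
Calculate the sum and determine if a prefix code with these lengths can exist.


Sum = 2^(-2) + 2^(-4) + 2^(-5)
    = 0.25 + 0.0625 + 0.03125
    = 11/32 = 0.34375
Since 0.34375 <= 1, Kraft's inequality IS satisfied.
A prefix code with these lengths CAN exist.

Kraft sum = 0.34375. Satisfied.


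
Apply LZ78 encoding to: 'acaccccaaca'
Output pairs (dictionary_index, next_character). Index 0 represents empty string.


LZ78 encoding steps:
Dictionary: {0: ''}
Step 1: w='' (idx 0), next='a' -> output (0, 'a'), add 'a' as idx 1
Step 2: w='' (idx 0), next='c' -> output (0, 'c'), add 'c' as idx 2
Step 3: w='a' (idx 1), next='c' -> output (1, 'c'), add 'ac' as idx 3
Step 4: w='c' (idx 2), next='c' -> output (2, 'c'), add 'cc' as idx 4
Step 5: w='c' (idx 2), next='a' -> output (2, 'a'), add 'ca' as idx 5
Step 6: w='ac' (idx 3), next='a' -> output (3, 'a'), add 'aca' as idx 6


Encoded: [(0, 'a'), (0, 'c'), (1, 'c'), (2, 'c'), (2, 'a'), (3, 'a')]


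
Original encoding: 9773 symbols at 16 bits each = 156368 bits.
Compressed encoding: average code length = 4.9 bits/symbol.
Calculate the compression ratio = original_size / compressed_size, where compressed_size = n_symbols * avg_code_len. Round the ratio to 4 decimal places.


original_size = n_symbols * orig_bits = 9773 * 16 = 156368 bits
compressed_size = n_symbols * avg_code_len = 9773 * 4.9 = 47887.7 bits
ratio = original_size / compressed_size = 156368 / 47887.7 = 3.2653

Compression ratio = 3.2653


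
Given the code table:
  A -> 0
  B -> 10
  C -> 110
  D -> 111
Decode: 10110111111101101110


Decoding:
10 -> B
110 -> C
111 -> D
111 -> D
10 -> B
110 -> C
111 -> D
0 -> A


Result: BCDDBCDA


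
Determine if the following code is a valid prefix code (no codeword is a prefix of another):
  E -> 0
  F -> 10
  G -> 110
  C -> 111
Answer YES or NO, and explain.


Checking each pair (does one codeword prefix another?):
  E='0' vs F='10': no prefix
  E='0' vs G='110': no prefix
  E='0' vs C='111': no prefix
  F='10' vs E='0': no prefix
  F='10' vs G='110': no prefix
  F='10' vs C='111': no prefix
  G='110' vs E='0': no prefix
  G='110' vs F='10': no prefix
  G='110' vs C='111': no prefix
  C='111' vs E='0': no prefix
  C='111' vs F='10': no prefix
  C='111' vs G='110': no prefix
No violation found over all pairs.

YES -- this is a valid prefix code. No codeword is a prefix of any other codeword.


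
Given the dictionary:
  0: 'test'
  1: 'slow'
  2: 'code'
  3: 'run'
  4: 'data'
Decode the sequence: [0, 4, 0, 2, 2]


Look up each index in the dictionary:
  0 -> 'test'
  4 -> 'data'
  0 -> 'test'
  2 -> 'code'
  2 -> 'code'

Decoded: "test data test code code"


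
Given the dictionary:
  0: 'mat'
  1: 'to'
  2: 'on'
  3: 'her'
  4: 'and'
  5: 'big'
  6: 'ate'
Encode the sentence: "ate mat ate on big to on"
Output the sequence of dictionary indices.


Look up each word in the dictionary:
  'ate' -> 6
  'mat' -> 0
  'ate' -> 6
  'on' -> 2
  'big' -> 5
  'to' -> 1
  'on' -> 2

Encoded: [6, 0, 6, 2, 5, 1, 2]


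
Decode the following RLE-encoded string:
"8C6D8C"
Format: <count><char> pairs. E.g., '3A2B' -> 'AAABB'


Expanding each <count><char> pair:
  8C -> 'CCCCCCCC'
  6D -> 'DDDDDD'
  8C -> 'CCCCCCCC'

Decoded = CCCCCCCCDDDDDDCCCCCCCC


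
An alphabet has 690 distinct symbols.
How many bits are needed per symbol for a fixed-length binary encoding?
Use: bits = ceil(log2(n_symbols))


log2(690) = 9.4305
Bracket: 2^9 = 512 < 690 <= 2^10 = 1024
So ceil(log2(690)) = 10

bits = ceil(log2(690)) = ceil(9.4305) = 10 bits


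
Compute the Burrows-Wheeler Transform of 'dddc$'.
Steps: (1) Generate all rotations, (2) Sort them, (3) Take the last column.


Rotations (sorted):
  0: $dddc -> last char: c
  1: c$ddd -> last char: d
  2: dc$dd -> last char: d
  3: ddc$d -> last char: d
  4: dddc$ -> last char: $


BWT = cddd$


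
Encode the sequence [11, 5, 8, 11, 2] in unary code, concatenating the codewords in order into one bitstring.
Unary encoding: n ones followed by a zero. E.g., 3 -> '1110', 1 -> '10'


Encode each number as n ones followed by a terminating 0:
  11 -> 111111111110 (12 bits)
  5 -> 111110 (6 bits)
  8 -> 111111110 (9 bits)
  11 -> 111111111110 (12 bits)
  2 -> 110 (3 bits)
Total length = 12 + 6 + 9 + 12 + 3 = 42 bits.

Unary([11, 5, 8, 11, 2]) = 111111111110111110111111110111111111110110 (42 bits)


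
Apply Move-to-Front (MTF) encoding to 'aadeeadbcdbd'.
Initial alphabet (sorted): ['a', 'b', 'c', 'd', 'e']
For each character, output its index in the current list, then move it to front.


MTF encoding:
'a': index 0 in ['a', 'b', 'c', 'd', 'e'] -> ['a', 'b', 'c', 'd', 'e']
'a': index 0 in ['a', 'b', 'c', 'd', 'e'] -> ['a', 'b', 'c', 'd', 'e']
'd': index 3 in ['a', 'b', 'c', 'd', 'e'] -> ['d', 'a', 'b', 'c', 'e']
'e': index 4 in ['d', 'a', 'b', 'c', 'e'] -> ['e', 'd', 'a', 'b', 'c']
'e': index 0 in ['e', 'd', 'a', 'b', 'c'] -> ['e', 'd', 'a', 'b', 'c']
'a': index 2 in ['e', 'd', 'a', 'b', 'c'] -> ['a', 'e', 'd', 'b', 'c']
'd': index 2 in ['a', 'e', 'd', 'b', 'c'] -> ['d', 'a', 'e', 'b', 'c']
'b': index 3 in ['d', 'a', 'e', 'b', 'c'] -> ['b', 'd', 'a', 'e', 'c']
'c': index 4 in ['b', 'd', 'a', 'e', 'c'] -> ['c', 'b', 'd', 'a', 'e']
'd': index 2 in ['c', 'b', 'd', 'a', 'e'] -> ['d', 'c', 'b', 'a', 'e']
'b': index 2 in ['d', 'c', 'b', 'a', 'e'] -> ['b', 'd', 'c', 'a', 'e']
'd': index 1 in ['b', 'd', 'c', 'a', 'e'] -> ['d', 'b', 'c', 'a', 'e']


Output: [0, 0, 3, 4, 0, 2, 2, 3, 4, 2, 2, 1]


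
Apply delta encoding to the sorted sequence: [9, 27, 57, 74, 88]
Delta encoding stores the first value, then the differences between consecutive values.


First value: 9
Deltas:
  27 - 9 = 18
  57 - 27 = 30
  74 - 57 = 17
  88 - 74 = 14


Delta encoded: [9, 18, 30, 17, 14]


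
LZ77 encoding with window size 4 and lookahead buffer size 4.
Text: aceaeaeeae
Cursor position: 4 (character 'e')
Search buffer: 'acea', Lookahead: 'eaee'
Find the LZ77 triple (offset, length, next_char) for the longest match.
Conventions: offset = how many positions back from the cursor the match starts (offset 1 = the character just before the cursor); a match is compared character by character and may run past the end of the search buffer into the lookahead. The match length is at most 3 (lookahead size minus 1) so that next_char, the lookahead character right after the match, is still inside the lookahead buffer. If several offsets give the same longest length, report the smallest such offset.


Try each offset into the search buffer:
  offset=1 (pos 3, char 'a'): match length 0
  offset=2 (pos 2, char 'e'): match length 3
  offset=3 (pos 1, char 'c'): match length 0
  offset=4 (pos 0, char 'a'): match length 0
Longest match has length 3 at offset 2.
next_char = character at position 4 + 3 = 7 -> 'e'

Best match: offset=2, length=3 (matching 'eae' starting at position 2)
LZ77 triple: (2, 3, 'e')


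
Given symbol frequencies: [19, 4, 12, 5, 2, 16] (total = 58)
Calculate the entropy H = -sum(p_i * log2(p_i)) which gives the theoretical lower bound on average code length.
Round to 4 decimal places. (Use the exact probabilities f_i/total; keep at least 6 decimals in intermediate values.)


Per-symbol terms -p_i * log2(p_i) with p_i = f_i/58:
  p = 19/58 = 0.327586: log2(p) = -1.610053, -p*log2(p) = 0.527431
  p = 4/58 = 0.068966: log2(p) = -3.857981, -p*log2(p) = 0.266068
  p = 12/58 = 0.206897: log2(p) = -2.273018, -p*log2(p) = 0.470280
  p = 5/58 = 0.086207: log2(p) = -3.536053, -p*log2(p) = 0.304832
  p = 2/58 = 0.034483: log2(p) = -4.857981, -p*log2(p) = 0.167517
  p = 16/58 = 0.275862: log2(p) = -1.857981, -p*log2(p) = 0.512546
H = 0.527431 + 0.266068 + 0.470280 + 0.304832 + 0.167517 + 0.512546 = 2.248674

H = 2.2487 bits/symbol


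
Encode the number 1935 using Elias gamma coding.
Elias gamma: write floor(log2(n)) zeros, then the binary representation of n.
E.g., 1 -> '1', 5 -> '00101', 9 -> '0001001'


num_bits = floor(log2(1935)) + 1 = 11
leading_zeros = num_bits - 1 = 10
binary(1935) = 11110001111

Elias gamma(1935) = '0000000000' + '11110001111' = 000000000011110001111 (21 bits)


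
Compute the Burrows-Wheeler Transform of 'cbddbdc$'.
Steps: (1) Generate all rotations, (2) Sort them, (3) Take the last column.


Rotations (sorted):
  0: $cbddbdc -> last char: c
  1: bdc$cbdd -> last char: d
  2: bddbdc$c -> last char: c
  3: c$cbddbd -> last char: d
  4: cbddbdc$ -> last char: $
  5: dbdc$cbd -> last char: d
  6: dc$cbddb -> last char: b
  7: ddbdc$cb -> last char: b


BWT = cdcd$dbb


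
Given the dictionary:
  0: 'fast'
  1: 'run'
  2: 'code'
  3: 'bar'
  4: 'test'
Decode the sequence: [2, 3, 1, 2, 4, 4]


Look up each index in the dictionary:
  2 -> 'code'
  3 -> 'bar'
  1 -> 'run'
  2 -> 'code'
  4 -> 'test'
  4 -> 'test'

Decoded: "code bar run code test test"


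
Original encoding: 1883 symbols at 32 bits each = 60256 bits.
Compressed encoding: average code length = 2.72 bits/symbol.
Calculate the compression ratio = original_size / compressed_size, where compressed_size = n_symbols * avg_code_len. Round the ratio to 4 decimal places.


original_size = n_symbols * orig_bits = 1883 * 32 = 60256 bits
compressed_size = n_symbols * avg_code_len = 1883 * 2.72 = 5121.76 bits
ratio = original_size / compressed_size = 60256 / 5121.76 = 11.7647

Compression ratio = 11.7647


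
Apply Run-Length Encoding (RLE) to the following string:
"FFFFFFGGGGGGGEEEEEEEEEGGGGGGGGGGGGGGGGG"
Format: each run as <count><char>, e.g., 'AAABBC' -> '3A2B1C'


Scanning runs left to right:
  i=0: run of 'F' x 6 -> '6F'
  i=6: run of 'G' x 7 -> '7G'
  i=13: run of 'E' x 9 -> '9E'
  i=22: run of 'G' x 17 -> '17G'

RLE = 6F7G9E17G


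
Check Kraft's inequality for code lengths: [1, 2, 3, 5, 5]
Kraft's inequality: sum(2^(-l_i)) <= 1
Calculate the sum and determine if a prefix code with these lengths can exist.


Sum = 2^(-1) + 2^(-2) + 2^(-3) + 2^(-5) + 2^(-5)
    = 0.5 + 0.25 + 0.125 + 0.03125 + 0.03125
    = 30/32 = 0.9375
Since 0.9375 <= 1, Kraft's inequality IS satisfied.
A prefix code with these lengths CAN exist.

Kraft sum = 0.9375. Satisfied.


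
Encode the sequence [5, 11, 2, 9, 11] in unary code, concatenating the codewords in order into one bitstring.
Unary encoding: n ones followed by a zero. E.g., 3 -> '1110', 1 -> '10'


Encode each number as n ones followed by a terminating 0:
  5 -> 111110 (6 bits)
  11 -> 111111111110 (12 bits)
  2 -> 110 (3 bits)
  9 -> 1111111110 (10 bits)
  11 -> 111111111110 (12 bits)
Total length = 6 + 12 + 3 + 10 + 12 = 43 bits.

Unary([5, 11, 2, 9, 11]) = 1111101111111111101101111111110111111111110 (43 bits)


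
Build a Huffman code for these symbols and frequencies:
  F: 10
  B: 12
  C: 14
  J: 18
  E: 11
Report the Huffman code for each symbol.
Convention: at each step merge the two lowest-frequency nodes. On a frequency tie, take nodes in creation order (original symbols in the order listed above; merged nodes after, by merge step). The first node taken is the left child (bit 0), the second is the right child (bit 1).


Huffman tree construction:
Step 1: Merge F(10) + E(11) = 21
Step 2: Merge B(12) + C(14) = 26
Step 3: Merge J(18) + (F+E)(21) = 39
Step 4: Merge (B+C)(26) + (J+(F+E))(39) = 65
Read each symbol's code off the tree from the root (left child = 0, right child = 1).

Codes:
  F: 110 (length 3)
  B: 00 (length 2)
  C: 01 (length 2)
  J: 10 (length 2)
  E: 111 (length 3)
Average code length: 151/65 = 2.3231 bits/symbol


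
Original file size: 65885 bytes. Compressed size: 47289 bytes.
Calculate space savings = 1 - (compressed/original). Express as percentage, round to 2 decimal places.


ratio = compressed/original = 47289/65885 = 0.717751
savings = 1 - ratio = 1 - 0.717751 = 0.282249
as a percentage: 0.282249 * 100 = 28.22%

Space savings = 1 - 47289/65885 = 28.22%


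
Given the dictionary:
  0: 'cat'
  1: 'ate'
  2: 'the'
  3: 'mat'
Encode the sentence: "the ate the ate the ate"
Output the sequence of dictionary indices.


Look up each word in the dictionary:
  'the' -> 2
  'ate' -> 1
  'the' -> 2
  'ate' -> 1
  'the' -> 2
  'ate' -> 1

Encoded: [2, 1, 2, 1, 2, 1]


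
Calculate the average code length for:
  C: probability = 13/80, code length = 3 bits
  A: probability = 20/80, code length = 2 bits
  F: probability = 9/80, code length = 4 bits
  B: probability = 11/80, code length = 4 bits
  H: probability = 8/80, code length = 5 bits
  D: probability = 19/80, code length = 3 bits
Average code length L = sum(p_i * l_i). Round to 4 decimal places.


Weighted contributions p_i * l_i:
  C: (13/80) * 3 = 39/80
  A: (20/80) * 2 = 40/80
  F: (9/80) * 4 = 36/80
  B: (11/80) * 4 = 44/80
  H: (8/80) * 5 = 40/80
  D: (19/80) * 3 = 57/80
Sum = (39 + 40 + 36 + 44 + 40 + 57)/80 = 256/80

L = 256/80 = 3.2000 bits/symbol


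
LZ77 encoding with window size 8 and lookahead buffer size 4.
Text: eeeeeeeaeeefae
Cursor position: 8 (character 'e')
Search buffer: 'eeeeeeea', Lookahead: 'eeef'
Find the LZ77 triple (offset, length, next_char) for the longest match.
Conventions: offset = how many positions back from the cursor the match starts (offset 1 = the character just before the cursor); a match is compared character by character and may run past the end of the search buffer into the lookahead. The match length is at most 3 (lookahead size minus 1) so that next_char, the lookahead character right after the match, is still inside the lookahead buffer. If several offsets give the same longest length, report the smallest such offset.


Try each offset into the search buffer:
  offset=1 (pos 7, char 'a'): match length 0
  offset=2 (pos 6, char 'e'): match length 1
  offset=3 (pos 5, char 'e'): match length 2
  offset=4 (pos 4, char 'e'): match length 3
  offset=5 (pos 3, char 'e'): match length 3
  offset=6 (pos 2, char 'e'): match length 3
  offset=7 (pos 1, char 'e'): match length 3
  offset=8 (pos 0, char 'e'): match length 3
Longest match has length 3, found at offsets 4, 5, 6, 7, 8; take the smallest, offset 4.
next_char = character at position 8 + 3 = 11 -> 'f'

Best match: offset=4, length=3 (matching 'eee' starting at position 4)
LZ77 triple: (4, 3, 'f')


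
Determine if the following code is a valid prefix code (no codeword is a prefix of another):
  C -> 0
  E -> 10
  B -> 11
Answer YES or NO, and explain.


Checking each pair (does one codeword prefix another?):
  C='0' vs E='10': no prefix
  C='0' vs B='11': no prefix
  E='10' vs C='0': no prefix
  E='10' vs B='11': no prefix
  B='11' vs C='0': no prefix
  B='11' vs E='10': no prefix
No violation found over all pairs.

YES -- this is a valid prefix code. No codeword is a prefix of any other codeword.


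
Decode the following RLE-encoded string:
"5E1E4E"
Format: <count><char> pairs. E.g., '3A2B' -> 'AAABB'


Expanding each <count><char> pair:
  5E -> 'EEEEE'
  1E -> 'E'
  4E -> 'EEEE'

Decoded = EEEEEEEEEE


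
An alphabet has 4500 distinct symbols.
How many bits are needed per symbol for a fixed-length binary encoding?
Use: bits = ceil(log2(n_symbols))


log2(4500) = 12.1357
Bracket: 2^12 = 4096 < 4500 <= 2^13 = 8192
So ceil(log2(4500)) = 13

bits = ceil(log2(4500)) = ceil(12.1357) = 13 bits


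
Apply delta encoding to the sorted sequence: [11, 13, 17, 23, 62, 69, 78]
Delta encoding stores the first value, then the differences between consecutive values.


First value: 11
Deltas:
  13 - 11 = 2
  17 - 13 = 4
  23 - 17 = 6
  62 - 23 = 39
  69 - 62 = 7
  78 - 69 = 9


Delta encoded: [11, 2, 4, 6, 39, 7, 9]


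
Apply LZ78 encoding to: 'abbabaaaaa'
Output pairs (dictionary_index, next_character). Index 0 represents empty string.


LZ78 encoding steps:
Dictionary: {0: ''}
Step 1: w='' (idx 0), next='a' -> output (0, 'a'), add 'a' as idx 1
Step 2: w='' (idx 0), next='b' -> output (0, 'b'), add 'b' as idx 2
Step 3: w='b' (idx 2), next='a' -> output (2, 'a'), add 'ba' as idx 3
Step 4: w='ba' (idx 3), next='a' -> output (3, 'a'), add 'baa' as idx 4
Step 5: w='a' (idx 1), next='a' -> output (1, 'a'), add 'aa' as idx 5
Step 6: w='a' (idx 1), end of input -> output (1, '')


Encoded: [(0, 'a'), (0, 'b'), (2, 'a'), (3, 'a'), (1, 'a'), (1, '')]


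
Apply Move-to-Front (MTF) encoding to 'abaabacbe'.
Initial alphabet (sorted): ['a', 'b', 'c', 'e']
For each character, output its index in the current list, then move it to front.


MTF encoding:
'a': index 0 in ['a', 'b', 'c', 'e'] -> ['a', 'b', 'c', 'e']
'b': index 1 in ['a', 'b', 'c', 'e'] -> ['b', 'a', 'c', 'e']
'a': index 1 in ['b', 'a', 'c', 'e'] -> ['a', 'b', 'c', 'e']
'a': index 0 in ['a', 'b', 'c', 'e'] -> ['a', 'b', 'c', 'e']
'b': index 1 in ['a', 'b', 'c', 'e'] -> ['b', 'a', 'c', 'e']
'a': index 1 in ['b', 'a', 'c', 'e'] -> ['a', 'b', 'c', 'e']
'c': index 2 in ['a', 'b', 'c', 'e'] -> ['c', 'a', 'b', 'e']
'b': index 2 in ['c', 'a', 'b', 'e'] -> ['b', 'c', 'a', 'e']
'e': index 3 in ['b', 'c', 'a', 'e'] -> ['e', 'b', 'c', 'a']


Output: [0, 1, 1, 0, 1, 1, 2, 2, 3]


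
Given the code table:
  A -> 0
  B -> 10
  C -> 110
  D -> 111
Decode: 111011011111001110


Decoding:
111 -> D
0 -> A
110 -> C
111 -> D
110 -> C
0 -> A
111 -> D
0 -> A


Result: DACDCADA


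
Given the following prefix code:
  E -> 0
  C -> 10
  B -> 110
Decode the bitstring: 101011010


Decoding step by step:
Bits 10 -> C
Bits 10 -> C
Bits 110 -> B
Bits 10 -> C


Decoded message: CCBC


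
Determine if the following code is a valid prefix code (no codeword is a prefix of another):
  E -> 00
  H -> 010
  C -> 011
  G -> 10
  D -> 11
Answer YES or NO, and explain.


Checking each pair (does one codeword prefix another?):
  E='00' vs H='010': no prefix
  E='00' vs C='011': no prefix
  E='00' vs G='10': no prefix
  E='00' vs D='11': no prefix
  H='010' vs E='00': no prefix
  H='010' vs C='011': no prefix
  H='010' vs G='10': no prefix
  H='010' vs D='11': no prefix
  C='011' vs E='00': no prefix
  C='011' vs H='010': no prefix
  C='011' vs G='10': no prefix
  C='011' vs D='11': no prefix
  G='10' vs E='00': no prefix
  G='10' vs H='010': no prefix
  G='10' vs C='011': no prefix
  G='10' vs D='11': no prefix
  D='11' vs E='00': no prefix
  D='11' vs H='010': no prefix
  D='11' vs C='011': no prefix
  D='11' vs G='10': no prefix
No violation found over all pairs.

YES -- this is a valid prefix code. No codeword is a prefix of any other codeword.


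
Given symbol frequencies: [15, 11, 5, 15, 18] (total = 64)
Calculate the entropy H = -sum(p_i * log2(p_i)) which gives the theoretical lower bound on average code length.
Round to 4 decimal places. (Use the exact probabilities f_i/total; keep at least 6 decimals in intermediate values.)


Per-symbol terms -p_i * log2(p_i) with p_i = f_i/64:
  p = 15/64 = 0.234375: log2(p) = -2.093109, -p*log2(p) = 0.490573
  p = 11/64 = 0.171875: log2(p) = -2.540568, -p*log2(p) = 0.436660
  p = 5/64 = 0.078125: log2(p) = -3.678072, -p*log2(p) = 0.287349
  p = 15/64 = 0.234375: log2(p) = -2.093109, -p*log2(p) = 0.490573
  p = 18/64 = 0.281250: log2(p) = -1.830075, -p*log2(p) = 0.514709
H = 0.490573 + 0.436660 + 0.287349 + 0.490573 + 0.514709 = 2.219864

H = 2.2199 bits/symbol


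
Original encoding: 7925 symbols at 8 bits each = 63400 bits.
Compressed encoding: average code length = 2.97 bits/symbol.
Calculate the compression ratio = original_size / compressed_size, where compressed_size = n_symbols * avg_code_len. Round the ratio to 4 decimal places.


original_size = n_symbols * orig_bits = 7925 * 8 = 63400 bits
compressed_size = n_symbols * avg_code_len = 7925 * 2.97 = 23537.25 bits
ratio = original_size / compressed_size = 63400 / 23537.25 = 2.6936

Compression ratio = 2.6936


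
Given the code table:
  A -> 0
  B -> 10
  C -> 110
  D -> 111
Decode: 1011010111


Decoding:
10 -> B
110 -> C
10 -> B
111 -> D


Result: BCBD


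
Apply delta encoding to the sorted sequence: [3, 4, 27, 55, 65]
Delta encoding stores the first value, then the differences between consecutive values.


First value: 3
Deltas:
  4 - 3 = 1
  27 - 4 = 23
  55 - 27 = 28
  65 - 55 = 10


Delta encoded: [3, 1, 23, 28, 10]


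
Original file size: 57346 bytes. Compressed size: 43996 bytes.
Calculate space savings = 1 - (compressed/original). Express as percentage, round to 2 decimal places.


ratio = compressed/original = 43996/57346 = 0.767203
savings = 1 - ratio = 1 - 0.767203 = 0.232797
as a percentage: 0.232797 * 100 = 23.28%

Space savings = 1 - 43996/57346 = 23.28%


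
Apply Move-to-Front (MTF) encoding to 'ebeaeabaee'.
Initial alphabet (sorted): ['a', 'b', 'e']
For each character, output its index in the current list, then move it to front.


MTF encoding:
'e': index 2 in ['a', 'b', 'e'] -> ['e', 'a', 'b']
'b': index 2 in ['e', 'a', 'b'] -> ['b', 'e', 'a']
'e': index 1 in ['b', 'e', 'a'] -> ['e', 'b', 'a']
'a': index 2 in ['e', 'b', 'a'] -> ['a', 'e', 'b']
'e': index 1 in ['a', 'e', 'b'] -> ['e', 'a', 'b']
'a': index 1 in ['e', 'a', 'b'] -> ['a', 'e', 'b']
'b': index 2 in ['a', 'e', 'b'] -> ['b', 'a', 'e']
'a': index 1 in ['b', 'a', 'e'] -> ['a', 'b', 'e']
'e': index 2 in ['a', 'b', 'e'] -> ['e', 'a', 'b']
'e': index 0 in ['e', 'a', 'b'] -> ['e', 'a', 'b']


Output: [2, 2, 1, 2, 1, 1, 2, 1, 2, 0]


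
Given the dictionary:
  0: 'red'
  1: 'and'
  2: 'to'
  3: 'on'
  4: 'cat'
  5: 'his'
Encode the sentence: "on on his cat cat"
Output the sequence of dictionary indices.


Look up each word in the dictionary:
  'on' -> 3
  'on' -> 3
  'his' -> 5
  'cat' -> 4
  'cat' -> 4

Encoded: [3, 3, 5, 4, 4]


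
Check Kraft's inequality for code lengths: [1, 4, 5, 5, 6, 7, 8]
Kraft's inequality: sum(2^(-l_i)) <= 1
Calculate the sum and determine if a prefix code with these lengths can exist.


Sum = 2^(-1) + 2^(-4) + 2^(-5) + 2^(-5) + 2^(-6) + 2^(-7) + 2^(-8)
    = 0.5 + 0.0625 + 0.03125 + 0.03125 + 0.015625 + 0.0078125 + 0.00390625
    = 167/256 = 0.65234375
Since 0.65234375 <= 1, Kraft's inequality IS satisfied.
A prefix code with these lengths CAN exist.

Kraft sum = 0.65234375. Satisfied.


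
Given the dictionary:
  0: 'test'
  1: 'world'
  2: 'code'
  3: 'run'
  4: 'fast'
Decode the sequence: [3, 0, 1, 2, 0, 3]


Look up each index in the dictionary:
  3 -> 'run'
  0 -> 'test'
  1 -> 'world'
  2 -> 'code'
  0 -> 'test'
  3 -> 'run'

Decoded: "run test world code test run"


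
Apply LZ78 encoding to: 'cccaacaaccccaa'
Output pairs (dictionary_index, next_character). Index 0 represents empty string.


LZ78 encoding steps:
Dictionary: {0: ''}
Step 1: w='' (idx 0), next='c' -> output (0, 'c'), add 'c' as idx 1
Step 2: w='c' (idx 1), next='c' -> output (1, 'c'), add 'cc' as idx 2
Step 3: w='' (idx 0), next='a' -> output (0, 'a'), add 'a' as idx 3
Step 4: w='a' (idx 3), next='c' -> output (3, 'c'), add 'ac' as idx 4
Step 5: w='a' (idx 3), next='a' -> output (3, 'a'), add 'aa' as idx 5
Step 6: w='cc' (idx 2), next='c' -> output (2, 'c'), add 'ccc' as idx 6
Step 7: w='c' (idx 1), next='a' -> output (1, 'a'), add 'ca' as idx 7
Step 8: w='a' (idx 3), end of input -> output (3, '')


Encoded: [(0, 'c'), (1, 'c'), (0, 'a'), (3, 'c'), (3, 'a'), (2, 'c'), (1, 'a'), (3, '')]


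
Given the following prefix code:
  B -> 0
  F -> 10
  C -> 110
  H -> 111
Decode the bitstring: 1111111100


Decoding step by step:
Bits 111 -> H
Bits 111 -> H
Bits 110 -> C
Bits 0 -> B


Decoded message: HHCB


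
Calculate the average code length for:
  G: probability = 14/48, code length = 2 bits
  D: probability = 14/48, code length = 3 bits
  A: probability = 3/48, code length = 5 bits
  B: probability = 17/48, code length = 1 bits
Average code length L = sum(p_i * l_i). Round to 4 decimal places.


Weighted contributions p_i * l_i:
  G: (14/48) * 2 = 28/48
  D: (14/48) * 3 = 42/48
  A: (3/48) * 5 = 15/48
  B: (17/48) * 1 = 17/48
Sum = (28 + 42 + 15 + 17)/48 = 102/48

L = 102/48 = 2.1250 bits/symbol


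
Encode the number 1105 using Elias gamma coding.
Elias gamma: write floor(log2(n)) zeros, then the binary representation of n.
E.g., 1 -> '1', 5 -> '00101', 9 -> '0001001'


num_bits = floor(log2(1105)) + 1 = 11
leading_zeros = num_bits - 1 = 10
binary(1105) = 10001010001

Elias gamma(1105) = '0000000000' + '10001010001' = 000000000010001010001 (21 bits)


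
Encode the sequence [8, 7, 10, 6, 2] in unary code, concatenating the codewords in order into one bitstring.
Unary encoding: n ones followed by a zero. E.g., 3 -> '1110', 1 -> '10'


Encode each number as n ones followed by a terminating 0:
  8 -> 111111110 (9 bits)
  7 -> 11111110 (8 bits)
  10 -> 11111111110 (11 bits)
  6 -> 1111110 (7 bits)
  2 -> 110 (3 bits)
Total length = 9 + 8 + 11 + 7 + 3 = 38 bits.

Unary([8, 7, 10, 6, 2]) = 11111111011111110111111111101111110110 (38 bits)


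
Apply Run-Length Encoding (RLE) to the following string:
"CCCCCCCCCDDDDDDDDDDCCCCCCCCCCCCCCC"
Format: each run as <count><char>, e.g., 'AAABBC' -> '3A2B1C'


Scanning runs left to right:
  i=0: run of 'C' x 9 -> '9C'
  i=9: run of 'D' x 10 -> '10D'
  i=19: run of 'C' x 15 -> '15C'

RLE = 9C10D15C


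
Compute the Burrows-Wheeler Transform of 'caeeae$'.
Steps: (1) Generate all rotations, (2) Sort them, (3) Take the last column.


Rotations (sorted):
  0: $caeeae -> last char: e
  1: ae$caee -> last char: e
  2: aeeae$c -> last char: c
  3: caeeae$ -> last char: $
  4: e$caeea -> last char: a
  5: eae$cae -> last char: e
  6: eeae$ca -> last char: a


BWT = eec$aea


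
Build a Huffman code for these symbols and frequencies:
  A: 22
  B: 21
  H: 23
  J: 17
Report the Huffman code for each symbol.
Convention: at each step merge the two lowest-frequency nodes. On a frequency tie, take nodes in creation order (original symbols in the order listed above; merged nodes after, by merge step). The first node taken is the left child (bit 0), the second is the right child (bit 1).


Huffman tree construction:
Step 1: Merge J(17) + B(21) = 38
Step 2: Merge A(22) + H(23) = 45
Step 3: Merge (J+B)(38) + (A+H)(45) = 83
Read each symbol's code off the tree from the root (left child = 0, right child = 1).

Codes:
  A: 10 (length 2)
  B: 01 (length 2)
  H: 11 (length 2)
  J: 00 (length 2)
Average code length: 166/83 = 2.0000 bits/symbol


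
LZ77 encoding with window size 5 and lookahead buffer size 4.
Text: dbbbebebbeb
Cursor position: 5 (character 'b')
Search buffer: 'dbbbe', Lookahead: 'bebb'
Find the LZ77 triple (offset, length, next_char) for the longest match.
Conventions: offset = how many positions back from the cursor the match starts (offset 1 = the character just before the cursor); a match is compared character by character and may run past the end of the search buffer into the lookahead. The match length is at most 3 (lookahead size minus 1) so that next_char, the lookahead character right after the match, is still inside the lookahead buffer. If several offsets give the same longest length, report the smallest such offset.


Try each offset into the search buffer:
  offset=1 (pos 4, char 'e'): match length 0
  offset=2 (pos 3, char 'b'): match length 3
  offset=3 (pos 2, char 'b'): match length 1
  offset=4 (pos 1, char 'b'): match length 1
  offset=5 (pos 0, char 'd'): match length 0
Longest match has length 3 at offset 2.
next_char = character at position 5 + 3 = 8 -> 'b'

Best match: offset=2, length=3 (matching 'beb' starting at position 3)
LZ77 triple: (2, 3, 'b')


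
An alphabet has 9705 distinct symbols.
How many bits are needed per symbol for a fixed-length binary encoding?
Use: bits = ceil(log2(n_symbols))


log2(9705) = 13.2445
Bracket: 2^13 = 8192 < 9705 <= 2^14 = 16384
So ceil(log2(9705)) = 14

bits = ceil(log2(9705)) = ceil(13.2445) = 14 bits


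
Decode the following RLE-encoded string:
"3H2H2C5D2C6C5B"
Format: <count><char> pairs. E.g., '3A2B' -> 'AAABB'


Expanding each <count><char> pair:
  3H -> 'HHH'
  2H -> 'HH'
  2C -> 'CC'
  5D -> 'DDDDD'
  2C -> 'CC'
  6C -> 'CCCCCC'
  5B -> 'BBBBB'

Decoded = HHHHHCCDDDDDCCCCCCCCBBBBB


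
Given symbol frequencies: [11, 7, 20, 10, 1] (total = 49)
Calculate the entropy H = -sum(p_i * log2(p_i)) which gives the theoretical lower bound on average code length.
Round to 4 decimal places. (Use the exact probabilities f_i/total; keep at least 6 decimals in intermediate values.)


Per-symbol terms -p_i * log2(p_i) with p_i = f_i/49:
  p = 11/49 = 0.224490: log2(p) = -2.155278, -p*log2(p) = 0.483838
  p = 7/49 = 0.142857: log2(p) = -2.807355, -p*log2(p) = 0.401051
  p = 20/49 = 0.408163: log2(p) = -1.292782, -p*log2(p) = 0.527666
  p = 10/49 = 0.204082: log2(p) = -2.292782, -p*log2(p) = 0.467915
  p = 1/49 = 0.020408: log2(p) = -5.614710, -p*log2(p) = 0.114586
H = 0.483838 + 0.401051 + 0.527666 + 0.467915 + 0.114586 = 1.995056

H = 1.9951 bits/symbol
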